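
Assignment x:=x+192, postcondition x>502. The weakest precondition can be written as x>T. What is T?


Formula: wp(x:=E, P) = P[E/x] (substitute E for x in postcondition)
Step 1: Postcondition: x>502
Step 2: Substitute x+192 for x: x+192>502
Step 3: Solve for x: x > 502-192 = 310

310


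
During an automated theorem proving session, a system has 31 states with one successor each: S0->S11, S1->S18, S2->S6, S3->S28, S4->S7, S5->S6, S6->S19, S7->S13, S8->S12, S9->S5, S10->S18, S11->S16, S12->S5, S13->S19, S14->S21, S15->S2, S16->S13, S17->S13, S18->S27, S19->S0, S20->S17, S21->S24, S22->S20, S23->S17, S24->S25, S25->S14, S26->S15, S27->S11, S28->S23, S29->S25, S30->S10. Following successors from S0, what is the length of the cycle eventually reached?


Trace from S0 until a state repeats:
  S0 -> S11 -> S16 -> S13 -> S19 -> S0
S0 first seen at step 0, revisited at step 5.
Cycle length = 5 - 0 = 5

5


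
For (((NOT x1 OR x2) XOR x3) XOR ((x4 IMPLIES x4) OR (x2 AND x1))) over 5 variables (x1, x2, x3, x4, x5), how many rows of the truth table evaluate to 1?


Formula: (((NOT x1 OR x2) XOR x3) XOR ((x4 IMPLIES x4) OR (x2 AND x1))) over 5 vars (32 rows)
Evaluate each row (x1, x2, x3, x4, x5 as bits, MSB first):
  row 0 [00000]: (((NOT 0 OR 0) XOR 0) XOR ((0 IMPLIES 0) OR (0 AND 0))) -> 0
  row 1 [00001]: (((NOT 0 OR 0) XOR 0) XOR ((0 IMPLIES 0) OR (0 AND 0))) -> 0
  row 2 [00010]: (((NOT 0 OR 0) XOR 0) XOR ((1 IMPLIES 1) OR (0 AND 0))) -> 0
  row 3 [00011]: (((NOT 0 OR 0) XOR 0) XOR ((1 IMPLIES 1) OR (0 AND 0))) -> 0
  row 4 [00100]: (((NOT 0 OR 0) XOR 1) XOR ((0 IMPLIES 0) OR (0 AND 0))) -> 1
  row 5 [00101]: (((NOT 0 OR 0) XOR 1) XOR ((0 IMPLIES 0) OR (0 AND 0))) -> 1
  row 6 [00110]: (((NOT 0 OR 0) XOR 1) XOR ((1 IMPLIES 1) OR (0 AND 0))) -> 1
  row 7 [00111]: (((NOT 0 OR 0) XOR 1) XOR ((1 IMPLIES 1) OR (0 AND 0))) -> 1
  row 8 [01000]: (((NOT 0 OR 1) XOR 0) XOR ((0 IMPLIES 0) OR (1 AND 0))) -> 0
  row 9 [01001]: (((NOT 0 OR 1) XOR 0) XOR ((0 IMPLIES 0) OR (1 AND 0))) -> 0
  row 10 [01010]: (((NOT 0 OR 1) XOR 0) XOR ((1 IMPLIES 1) OR (1 AND 0))) -> 0
  row 11 [01011]: (((NOT 0 OR 1) XOR 0) XOR ((1 IMPLIES 1) OR (1 AND 0))) -> 0
  row 12 [01100]: (((NOT 0 OR 1) XOR 1) XOR ((0 IMPLIES 0) OR (1 AND 0))) -> 1
  row 13 [01101]: (((NOT 0 OR 1) XOR 1) XOR ((0 IMPLIES 0) OR (1 AND 0))) -> 1
  row 14 [01110]: (((NOT 0 OR 1) XOR 1) XOR ((1 IMPLIES 1) OR (1 AND 0))) -> 1
  row 15 [01111]: (((NOT 0 OR 1) XOR 1) XOR ((1 IMPLIES 1) OR (1 AND 0))) -> 1
  row 16 [10000]: (((NOT 1 OR 0) XOR 0) XOR ((0 IMPLIES 0) OR (0 AND 1))) -> 1
  row 17 [10001]: (((NOT 1 OR 0) XOR 0) XOR ((0 IMPLIES 0) OR (0 AND 1))) -> 1
  row 18 [10010]: (((NOT 1 OR 0) XOR 0) XOR ((1 IMPLIES 1) OR (0 AND 1))) -> 1
  row 19 [10011]: (((NOT 1 OR 0) XOR 0) XOR ((1 IMPLIES 1) OR (0 AND 1))) -> 1
  row 20 [10100]: (((NOT 1 OR 0) XOR 1) XOR ((0 IMPLIES 0) OR (0 AND 1))) -> 0
  row 21 [10101]: (((NOT 1 OR 0) XOR 1) XOR ((0 IMPLIES 0) OR (0 AND 1))) -> 0
  row 22 [10110]: (((NOT 1 OR 0) XOR 1) XOR ((1 IMPLIES 1) OR (0 AND 1))) -> 0
  row 23 [10111]: (((NOT 1 OR 0) XOR 1) XOR ((1 IMPLIES 1) OR (0 AND 1))) -> 0
  row 24 [11000]: (((NOT 1 OR 1) XOR 0) XOR ((0 IMPLIES 0) OR (1 AND 1))) -> 0
  row 25 [11001]: (((NOT 1 OR 1) XOR 0) XOR ((0 IMPLIES 0) OR (1 AND 1))) -> 0
  row 26 [11010]: (((NOT 1 OR 1) XOR 0) XOR ((1 IMPLIES 1) OR (1 AND 1))) -> 0
  row 27 [11011]: (((NOT 1 OR 1) XOR 0) XOR ((1 IMPLIES 1) OR (1 AND 1))) -> 0
  row 28 [11100]: (((NOT 1 OR 1) XOR 1) XOR ((0 IMPLIES 0) OR (1 AND 1))) -> 1
  row 29 [11101]: (((NOT 1 OR 1) XOR 1) XOR ((0 IMPLIES 0) OR (1 AND 1))) -> 1
  row 30 [11110]: (((NOT 1 OR 1) XOR 1) XOR ((1 IMPLIES 1) OR (1 AND 1))) -> 1
  row 31 [11111]: (((NOT 1 OR 1) XOR 1) XOR ((1 IMPLIES 1) OR (1 AND 1))) -> 1
Full result column, 8 rows per line (x1,x2 fixed per line; x3,x4,x5 runs 000..111 left to right):
  rows 0-7 [x1,x2=00]: 00001111  (ones: 4)
  rows 8-15 [x1,x2=01]: 00001111  (ones: 4)
  rows 16-23 [x1,x2=10]: 11110000  (ones: 4)
  rows 24-31 [x1,x2=11]: 00001111  (ones: 4)
Count of 1-rows = 4+4+4+4 = 16

16


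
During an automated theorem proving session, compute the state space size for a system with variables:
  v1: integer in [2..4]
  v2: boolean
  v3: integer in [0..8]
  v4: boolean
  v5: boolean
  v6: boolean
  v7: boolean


State space = product of domain sizes of all variables.
Domain sizes:
  v1 (integer in [2..4]): 3
  v2 (boolean): 2
  v3 (integer in [0..8]): 9
  v4 (boolean): 2
  v5 (boolean): 2
  v6 (boolean): 2
  v7 (boolean): 2
Product = 3 * 2 * 9 * 2 * 2 * 2 * 2 = 864

864


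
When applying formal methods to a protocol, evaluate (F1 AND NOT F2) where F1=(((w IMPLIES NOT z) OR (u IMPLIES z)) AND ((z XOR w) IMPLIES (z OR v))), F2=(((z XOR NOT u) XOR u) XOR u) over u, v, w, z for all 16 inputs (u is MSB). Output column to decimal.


F1 = (((w IMPLIES NOT z) OR (u IMPLIES z)) AND ((z XOR w) IMPLIES (z OR v)))
F2 = (((z XOR NOT u) XOR u) XOR u)
Counterexample to F1=>F2 is where F1=1 and F2=0.
Evaluate each row (bits = u,v,w,z, MSB first):
  row 0 [0000]: F1=1 F2=1 -> F1&~F2 -> 0
  row 1 [0001]: F1=1 F2=0 -> F1&~F2 -> 1
  row 2 [0010]: F1=0 F2=1 -> F1&~F2 -> 0
  row 3 [0011]: F1=1 F2=0 -> F1&~F2 -> 1
  row 4 [0100]: F1=1 F2=1 -> F1&~F2 -> 0
  row 5 [0101]: F1=1 F2=0 -> F1&~F2 -> 1
  row 6 [0110]: F1=1 F2=1 -> F1&~F2 -> 0
  row 7 [0111]: F1=1 F2=0 -> F1&~F2 -> 1
  row 8 [1000]: F1=1 F2=0 -> F1&~F2 -> 1
  row 9 [1001]: F1=1 F2=1 -> F1&~F2 -> 0
  row 10 [1010]: F1=0 F2=0 -> F1&~F2 -> 0
  row 11 [1011]: F1=1 F2=1 -> F1&~F2 -> 0
  row 12 [1100]: F1=1 F2=0 -> F1&~F2 -> 1
  row 13 [1101]: F1=1 F2=1 -> F1&~F2 -> 0
  row 14 [1110]: F1=1 F2=0 -> F1&~F2 -> 1
  row 15 [1111]: F1=1 F2=1 -> F1&~F2 -> 0
Full result column, 4 rows per line (u,v fixed per line; w,z runs 00..11 left to right):
  rows 0-3 [u,v=00]: 0101  = hex 5
  rows 4-7 [u,v=01]: 0101  = hex 5
  rows 8-11 [u,v=10]: 1000  = hex 8
  rows 12-15 [u,v=11]: 1010  = hex A
Counterexample vector (row 0 .. row 15) = 0101010110001010
Output column grouped in 4s = 0101 0101 1000 1010 = 0x558A
Convert to decimal digit by digit (value = value*16 + digit):
  5 -> 5
  5*16 + 5 = 85
  85*16 + 8 = 1368
  1368*16 + 10 (A) = 21898
Decimal = 21898

21898


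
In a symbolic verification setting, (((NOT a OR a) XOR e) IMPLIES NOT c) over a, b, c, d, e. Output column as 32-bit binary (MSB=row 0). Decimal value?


Formula: (((NOT a OR a) XOR e) IMPLIES NOT c) over a, b, c, d, e (32 rows)
Evaluate each row (bits = a,b,c,d,e, MSB first):
  row 0 [00000]: (((NOT 0 OR 0) XOR 0) IMPLIES NOT 0) -> 1
  row 1 [00001]: (((NOT 0 OR 0) XOR 1) IMPLIES NOT 0) -> 1
  row 2 [00010]: (((NOT 0 OR 0) XOR 0) IMPLIES NOT 0) -> 1
  row 3 [00011]: (((NOT 0 OR 0) XOR 1) IMPLIES NOT 0) -> 1
  row 4 [00100]: (((NOT 0 OR 0) XOR 0) IMPLIES NOT 1) -> 0
  row 5 [00101]: (((NOT 0 OR 0) XOR 1) IMPLIES NOT 1) -> 1
  row 6 [00110]: (((NOT 0 OR 0) XOR 0) IMPLIES NOT 1) -> 0
  row 7 [00111]: (((NOT 0 OR 0) XOR 1) IMPLIES NOT 1) -> 1
  row 8 [01000]: (((NOT 0 OR 0) XOR 0) IMPLIES NOT 0) -> 1
  row 9 [01001]: (((NOT 0 OR 0) XOR 1) IMPLIES NOT 0) -> 1
  row 10 [01010]: (((NOT 0 OR 0) XOR 0) IMPLIES NOT 0) -> 1
  row 11 [01011]: (((NOT 0 OR 0) XOR 1) IMPLIES NOT 0) -> 1
  row 12 [01100]: (((NOT 0 OR 0) XOR 0) IMPLIES NOT 1) -> 0
  row 13 [01101]: (((NOT 0 OR 0) XOR 1) IMPLIES NOT 1) -> 1
  row 14 [01110]: (((NOT 0 OR 0) XOR 0) IMPLIES NOT 1) -> 0
  row 15 [01111]: (((NOT 0 OR 0) XOR 1) IMPLIES NOT 1) -> 1
  row 16 [10000]: (((NOT 1 OR 1) XOR 0) IMPLIES NOT 0) -> 1
  row 17 [10001]: (((NOT 1 OR 1) XOR 1) IMPLIES NOT 0) -> 1
  row 18 [10010]: (((NOT 1 OR 1) XOR 0) IMPLIES NOT 0) -> 1
  row 19 [10011]: (((NOT 1 OR 1) XOR 1) IMPLIES NOT 0) -> 1
  row 20 [10100]: (((NOT 1 OR 1) XOR 0) IMPLIES NOT 1) -> 0
  row 21 [10101]: (((NOT 1 OR 1) XOR 1) IMPLIES NOT 1) -> 1
  row 22 [10110]: (((NOT 1 OR 1) XOR 0) IMPLIES NOT 1) -> 0
  row 23 [10111]: (((NOT 1 OR 1) XOR 1) IMPLIES NOT 1) -> 1
  row 24 [11000]: (((NOT 1 OR 1) XOR 0) IMPLIES NOT 0) -> 1
  row 25 [11001]: (((NOT 1 OR 1) XOR 1) IMPLIES NOT 0) -> 1
  row 26 [11010]: (((NOT 1 OR 1) XOR 0) IMPLIES NOT 0) -> 1
  row 27 [11011]: (((NOT 1 OR 1) XOR 1) IMPLIES NOT 0) -> 1
  row 28 [11100]: (((NOT 1 OR 1) XOR 0) IMPLIES NOT 1) -> 0
  row 29 [11101]: (((NOT 1 OR 1) XOR 1) IMPLIES NOT 1) -> 1
  row 30 [11110]: (((NOT 1 OR 1) XOR 0) IMPLIES NOT 1) -> 0
  row 31 [11111]: (((NOT 1 OR 1) XOR 1) IMPLIES NOT 1) -> 1
Full result column, 4 rows per line (a,b,c fixed per line; d,e runs 00..11 left to right):
  rows 0-3 [a,b,c=000]: 1111  = hex F
  rows 4-7 [a,b,c=001]: 0101  = hex 5
  rows 8-11 [a,b,c=010]: 1111  = hex F
  rows 12-15 [a,b,c=011]: 0101  = hex 5
  rows 16-19 [a,b,c=100]: 1111  = hex F
  rows 20-23 [a,b,c=101]: 0101  = hex 5
  rows 24-27 [a,b,c=110]: 1111  = hex F
  rows 28-31 [a,b,c=111]: 0101  = hex 5
Output column (row 0 .. row 31) = 11110101111101011111010111110101
Output column grouped in 4s = 1111 0101 1111 0101 1111 0101 1111 0101 = 0xF5F5F5F5
Convert to decimal digit by digit (value = value*16 + digit):
  F -> 15
  15*16 + 5 = 245
  245*16 + 15 (F) = 3935
  3935*16 + 5 = 62965
  62965*16 + 15 (F) = 1007455
  1007455*16 + 5 = 16119285
  16119285*16 + 15 (F) = 257908575
  257908575*16 + 5 = 4126537205
Decimal = 4126537205

4126537205


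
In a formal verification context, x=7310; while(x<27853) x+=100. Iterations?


Step 1: x goes from 7310 toward 27853 by 100; the body runs while x<27853, so iterations = ceil((bound-start)/step)
Step 2: Distance=20543
Step 3: ceil(20543/100)=206

206


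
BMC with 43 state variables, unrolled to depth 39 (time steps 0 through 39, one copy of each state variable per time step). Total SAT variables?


BMC unrolls to depth k, creating one copy of each state var for steps 0..k.
Step count = 39 + 1 = 40 (steps 0 through 39)
Vars per step = 43
Total = 43 * 40 = 1720

1720


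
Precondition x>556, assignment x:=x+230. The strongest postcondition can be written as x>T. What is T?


Formula: sp(P, x:=E) = exists old_x. (x = E[old_x/x]) AND P[old_x/x] (old_x is the value of x before the assignment; eliminate old_x by solving x = E[old_x/x] for old_x)
Step 1: Precondition P: x>556, i.e. old_x > 556
Step 2: Assignment gives x = old_x + 230, so old_x = x - 230
Step 3: Substitute into P: x - 230 > 556
Step 4: Simplify: x > 556+230 = 786

786


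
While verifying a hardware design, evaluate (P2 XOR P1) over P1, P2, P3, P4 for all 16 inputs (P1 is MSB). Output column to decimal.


Formula: (P2 XOR P1) over P1, P2, P3, P4 (16 rows)
Evaluate each row (bits = P1,P2,P3,P4, MSB first):
  row 0 [0000]: (0 XOR 0) -> 0
  row 1 [0001]: (0 XOR 0) -> 0
  row 2 [0010]: (0 XOR 0) -> 0
  row 3 [0011]: (0 XOR 0) -> 0
  row 4 [0100]: (1 XOR 0) -> 1
  row 5 [0101]: (1 XOR 0) -> 1
  row 6 [0110]: (1 XOR 0) -> 1
  row 7 [0111]: (1 XOR 0) -> 1
  row 8 [1000]: (0 XOR 1) -> 1
  row 9 [1001]: (0 XOR 1) -> 1
  row 10 [1010]: (0 XOR 1) -> 1
  row 11 [1011]: (0 XOR 1) -> 1
  row 12 [1100]: (1 XOR 1) -> 0
  row 13 [1101]: (1 XOR 1) -> 0
  row 14 [1110]: (1 XOR 1) -> 0
  row 15 [1111]: (1 XOR 1) -> 0
Full result column, 4 rows per line (P1,P2 fixed per line; P3,P4 runs 00..11 left to right):
  rows 0-3 [P1,P2=00]: 0000  = hex 0
  rows 4-7 [P1,P2=01]: 1111  = hex F
  rows 8-11 [P1,P2=10]: 1111  = hex F
  rows 12-15 [P1,P2=11]: 0000  = hex 0
Output column (row 0 .. row 15) = 0000111111110000
Output column grouped in 4s = 0000 1111 1111 0000 = 0x0FF0
Convert to decimal digit by digit (value = value*16 + digit):
  0 -> 0
  0*16 + 15 (F) = 15
  15*16 + 15 (F) = 255
  255*16 + 0 = 4080
Decimal = 4080

4080


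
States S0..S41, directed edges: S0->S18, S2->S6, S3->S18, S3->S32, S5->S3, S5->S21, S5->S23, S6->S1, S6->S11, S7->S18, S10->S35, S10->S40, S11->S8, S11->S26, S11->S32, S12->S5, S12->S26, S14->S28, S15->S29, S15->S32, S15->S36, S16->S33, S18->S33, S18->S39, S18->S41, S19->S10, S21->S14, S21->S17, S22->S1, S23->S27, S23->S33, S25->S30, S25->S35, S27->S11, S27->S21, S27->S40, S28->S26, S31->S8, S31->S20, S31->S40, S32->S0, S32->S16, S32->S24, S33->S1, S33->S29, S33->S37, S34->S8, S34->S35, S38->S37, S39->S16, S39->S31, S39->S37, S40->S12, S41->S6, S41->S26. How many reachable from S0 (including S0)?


BFS from S0:
  layer 0: {S0}
  layer 1: {S18}
  layer 2: {S33, S39, S41}
  layer 3: {S1, S6, S16, S26, S29, S31, S37}
  layer 4: {S8, S11, S20, S40}
  layer 5: {S12, S32}
  layer 6: {S5, S24}
  layer 7: {S3, S21, S23}
  layer 8: {S14, S17, S27}
  layer 9: {S28}
Reachable set: {S0, S1, S3, S5, S6, S8, S11, S12, S14, S16, S17, S18, S20, S21, S23, S24, S26, S27, S28, S29, S31, S32, S33, S37, S39, S40, S41}
Count = 27

27


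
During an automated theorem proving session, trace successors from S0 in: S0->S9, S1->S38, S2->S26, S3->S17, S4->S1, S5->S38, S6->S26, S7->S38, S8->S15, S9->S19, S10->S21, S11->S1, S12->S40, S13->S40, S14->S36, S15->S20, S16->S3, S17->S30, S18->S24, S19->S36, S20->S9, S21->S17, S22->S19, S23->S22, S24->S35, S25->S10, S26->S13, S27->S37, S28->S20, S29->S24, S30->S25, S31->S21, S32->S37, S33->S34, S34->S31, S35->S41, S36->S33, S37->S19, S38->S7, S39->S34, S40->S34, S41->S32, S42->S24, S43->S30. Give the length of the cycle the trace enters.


Trace from S0 until a state repeats:
  S0 -> S9 -> S19 -> S36 -> S33 -> S34 -> S31 -> S21 -> S17 -> S30 -> S25 -> S10 -> S21
S21 first seen at step 7, revisited at step 12.
Cycle length = 12 - 7 = 5

5


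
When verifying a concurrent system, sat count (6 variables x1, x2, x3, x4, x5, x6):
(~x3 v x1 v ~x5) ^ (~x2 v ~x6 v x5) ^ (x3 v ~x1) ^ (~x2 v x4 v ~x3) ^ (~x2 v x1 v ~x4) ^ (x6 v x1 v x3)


CNF with 6 clauses over 6 vars (64 assignments).
An assignment satisfies CNF iff every clause has >=1 true literal.
Check each row (bits = x1,x2,x3,x4,x5,x6; clause T/F shown):
  row 0 [000000]: clauses=TTTTTF -> 0
  row 1 [000001]: clauses=TTTTTT -> 1
  row 2 [000010]: clauses=TTTTTF -> 0
  row 3 [000011]: clauses=TTTTTT -> 1
  row 4 [000100]: clauses=TTTTTF -> 0
  (every remaining row is evaluated the same way; all 64 results are listed next)
Full result column, 8 rows per line (x1,x2,x3 fixed per line; x4,x5,x6 runs 000..111 left to right):
  rows 0-7 [x1,x2,x3=000]: 01010101  (ones: 4)
  rows 8-15 [x1,x2,x3=001]: 11001100  (ones: 4)
  rows 16-23 [x1,x2,x3=010]: 00010000  (ones: 1)
  rows 24-31 [x1,x2,x3=011]: 00000000  (ones: 0)
  rows 32-39 [x1,x2,x3=100]: 00000000  (ones: 0)
  rows 40-47 [x1,x2,x3=101]: 11111111  (ones: 8)
  rows 48-55 [x1,x2,x3=110]: 00000000  (ones: 0)
  rows 56-63 [x1,x2,x3=111]: 00001011  (ones: 3)
Satisfying assignments = 4+4+1+0+0+8+0+3 = 20

20


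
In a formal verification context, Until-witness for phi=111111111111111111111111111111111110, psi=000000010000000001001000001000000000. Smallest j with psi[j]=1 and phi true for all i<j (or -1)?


(phi U psi) at 0: need smallest j with psi[j]=1 and phi[i]=1 for all i in [0,j).
Scan from step 0:
  step 0: phi=1, psi=0 -> continue
  step 1: phi=1, psi=0 -> continue
  step 2: phi=1, psi=0 -> continue
  step 3: phi=1, psi=0 -> continue
  step 7: psi=1 and phi held for [0,7) -> witness found
Witness step = 7

7


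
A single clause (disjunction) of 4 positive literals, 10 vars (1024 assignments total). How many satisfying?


Step 1: Total=2^10=1024
Step 2: Unsat when all 4 false: 2^6=64
Step 3: Sat=1024-64=960

960


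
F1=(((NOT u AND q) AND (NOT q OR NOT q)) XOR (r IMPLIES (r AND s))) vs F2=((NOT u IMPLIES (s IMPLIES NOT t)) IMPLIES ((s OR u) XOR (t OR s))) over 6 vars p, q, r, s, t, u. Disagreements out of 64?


F1 = (((NOT u AND q) AND (NOT q OR NOT q)) XOR (r IMPLIES (r AND s)))
F2 = ((NOT u IMPLIES (s IMPLIES NOT t)) IMPLIES ((s OR u) XOR (t OR s)))
Evaluate both on each of 64 rows (bits = p,q,r,s,t,u):
  row 0 [000000]: F1=1 F2=0 (differ) -> 1
  row 1 [000001]: F1=1 F2=1 -> 0
  row 2 [000010]: F1=1 F2=1 -> 0
  row 3 [000011]: F1=1 F2=0 (differ) -> 1
  row 4 [000100]: F1=1 F2=0 (differ) -> 1
  (every remaining row is evaluated the same way; all 64 results are listed next)
Full result column, 8 rows per line (p,q,r fixed per line; s,t,u runs 000..111 left to right):
  rows 0-7 [p,q,r=000]: 10011101  (ones: 5)
  rows 8-15 [p,q,r=001]: 01101101  (ones: 5)
  rows 16-23 [p,q,r=010]: 10011101  (ones: 5)
  rows 24-31 [p,q,r=011]: 01101101  (ones: 5)
  rows 32-39 [p,q,r=100]: 10011101  (ones: 5)
  rows 40-47 [p,q,r=101]: 01101101  (ones: 5)
  rows 48-55 [p,q,r=110]: 10011101  (ones: 5)
  rows 56-63 [p,q,r=111]: 01101101  (ones: 5)
Disagreements = 5+5+5+5+5+5+5+5 = 40

40


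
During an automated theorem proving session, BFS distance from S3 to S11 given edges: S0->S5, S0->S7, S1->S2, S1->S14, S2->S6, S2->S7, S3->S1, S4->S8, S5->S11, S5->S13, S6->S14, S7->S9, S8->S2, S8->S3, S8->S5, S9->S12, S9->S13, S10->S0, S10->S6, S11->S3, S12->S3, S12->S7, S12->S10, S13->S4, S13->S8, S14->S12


BFS layer-by-layer from S3:
  dist 0: {S3}
  dist 1: {S1}
  dist 2: {S2, S14}
  dist 3: {S6, S7, S12}
  dist 4: {S9, S10}
  dist 5: {S0, S13}
  dist 6: {S4, S5, S8}
  dist 7: {S11}
  -> S11 reached at distance 7
Shortest path length = 7

7


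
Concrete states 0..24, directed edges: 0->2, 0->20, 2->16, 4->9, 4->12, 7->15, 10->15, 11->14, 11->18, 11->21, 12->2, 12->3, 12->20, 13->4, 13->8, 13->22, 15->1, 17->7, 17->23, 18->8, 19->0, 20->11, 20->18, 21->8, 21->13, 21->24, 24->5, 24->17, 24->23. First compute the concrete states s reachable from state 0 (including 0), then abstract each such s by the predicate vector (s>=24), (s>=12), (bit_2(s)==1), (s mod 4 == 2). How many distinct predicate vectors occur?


BFS from 0:
Concrete reachable: {0, 1, 2, 3, 4, 5, 7, 8, 9, 11, 12, 13, 14, 15, 16, 17, 18, 20, 21, 22, 23, 24}
Abstract via predicates (s>=24), (s>=12), (bit_2(s)==1), (s mod 4 == 2):
  (0,0,0,0) <- {0, 1, 3, 8, 9, 11}
  (0,0,0,1) <- {2}
  (0,0,1,0) <- {4, 5, 7}
  (0,1,0,0) <- {16, 17}
  (0,1,0,1) <- {18}
  (0,1,1,0) <- {12, 13, 15, 20, 21, 23}
  (0,1,1,1) <- {14, 22}
  (1,1,0,0) <- {24}
Distinct abstract states = 8

8


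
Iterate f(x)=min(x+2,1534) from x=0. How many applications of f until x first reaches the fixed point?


Step 1: x=0, cap=1534, increment=2
Step 2: x grows by 2 each step until capped at 1534; fixed point is x=1534
Step 3: iterations = ceil(1534/2) = 767

767


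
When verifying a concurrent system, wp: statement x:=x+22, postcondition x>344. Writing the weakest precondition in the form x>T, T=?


Formula: wp(x:=E, P) = P[E/x] (substitute E for x in postcondition)
Step 1: Postcondition: x>344
Step 2: Substitute x+22 for x: x+22>344
Step 3: Solve for x: x > 344-22 = 322

322


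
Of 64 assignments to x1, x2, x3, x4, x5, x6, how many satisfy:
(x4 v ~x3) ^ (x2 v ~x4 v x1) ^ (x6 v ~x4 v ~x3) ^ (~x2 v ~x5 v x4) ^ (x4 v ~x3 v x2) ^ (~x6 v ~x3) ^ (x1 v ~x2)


CNF with 7 clauses over 6 vars (64 assignments).
An assignment satisfies CNF iff every clause has >=1 true literal.
Check each row (bits = x1,x2,x3,x4,x5,x6; clause T/F shown):
  row 0 [000000]: clauses=TTTTTTT -> 1
  row 1 [000001]: clauses=TTTTTTT -> 1
  row 2 [000010]: clauses=TTTTTTT -> 1
  row 3 [000011]: clauses=TTTTTTT -> 1
  row 4 [000100]: clauses=TFTTTTT -> 0
  (every remaining row is evaluated the same way; all 64 results are listed next)
Full result column, 8 rows per line (x1,x2,x3 fixed per line; x4,x5,x6 runs 000..111 left to right):
  rows 0-7 [x1,x2,x3=000]: 11110000  (ones: 4)
  rows 8-15 [x1,x2,x3=001]: 00000000  (ones: 0)
  rows 16-23 [x1,x2,x3=010]: 00000000  (ones: 0)
  rows 24-31 [x1,x2,x3=011]: 00000000  (ones: 0)
  rows 32-39 [x1,x2,x3=100]: 11111111  (ones: 8)
  rows 40-47 [x1,x2,x3=101]: 00000000  (ones: 0)
  rows 48-55 [x1,x2,x3=110]: 11001111  (ones: 6)
  rows 56-63 [x1,x2,x3=111]: 00000000  (ones: 0)
Satisfying assignments = 4+0+0+0+8+0+6+0 = 18

18


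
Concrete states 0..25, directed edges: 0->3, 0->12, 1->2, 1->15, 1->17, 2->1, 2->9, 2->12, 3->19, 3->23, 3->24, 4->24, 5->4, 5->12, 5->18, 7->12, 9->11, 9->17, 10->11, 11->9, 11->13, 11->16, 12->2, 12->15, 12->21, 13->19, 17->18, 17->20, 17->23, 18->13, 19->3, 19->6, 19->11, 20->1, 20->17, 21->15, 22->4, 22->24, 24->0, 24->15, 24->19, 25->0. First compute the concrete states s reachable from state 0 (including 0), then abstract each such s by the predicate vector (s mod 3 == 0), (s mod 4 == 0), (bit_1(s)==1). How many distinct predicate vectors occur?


BFS from 0:
Concrete reachable: {0, 1, 2, 3, 6, 9, 11, 12, 13, 15, 16, 17, 18, 19, 20, 21, 23, 24}
Abstract via predicates (s mod 3 == 0), (s mod 4 == 0), (bit_1(s)==1):
  (0,0,0) <- {1, 13, 17}
  (0,0,1) <- {2, 11, 19, 23}
  (0,1,0) <- {16, 20}
  (1,0,0) <- {9, 21}
  (1,0,1) <- {3, 6, 15, 18}
  (1,1,0) <- {0, 12, 24}
Distinct abstract states = 6

6


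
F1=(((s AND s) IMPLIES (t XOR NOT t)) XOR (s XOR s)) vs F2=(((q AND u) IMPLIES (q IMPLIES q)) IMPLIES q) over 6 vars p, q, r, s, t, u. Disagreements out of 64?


F1 = (((s AND s) IMPLIES (t XOR NOT t)) XOR (s XOR s))
F2 = (((q AND u) IMPLIES (q IMPLIES q)) IMPLIES q)
Evaluate both on each of 64 rows (bits = p,q,r,s,t,u):
  row 0 [000000]: F1=1 F2=0 (differ) -> 1
  row 1 [000001]: F1=1 F2=0 (differ) -> 1
  row 2 [000010]: F1=1 F2=0 (differ) -> 1
  row 3 [000011]: F1=1 F2=0 (differ) -> 1
  row 4 [000100]: F1=1 F2=0 (differ) -> 1
  (every remaining row is evaluated the same way; all 64 results are listed next)
Full result column, 8 rows per line (p,q,r fixed per line; s,t,u runs 000..111 left to right):
  rows 0-7 [p,q,r=000]: 11111111  (ones: 8)
  rows 8-15 [p,q,r=001]: 11111111  (ones: 8)
  rows 16-23 [p,q,r=010]: 00000000  (ones: 0)
  rows 24-31 [p,q,r=011]: 00000000  (ones: 0)
  rows 32-39 [p,q,r=100]: 11111111  (ones: 8)
  rows 40-47 [p,q,r=101]: 11111111  (ones: 8)
  rows 48-55 [p,q,r=110]: 00000000  (ones: 0)
  rows 56-63 [p,q,r=111]: 00000000  (ones: 0)
Disagreements = 8+8+0+0+8+8+0+0 = 32

32


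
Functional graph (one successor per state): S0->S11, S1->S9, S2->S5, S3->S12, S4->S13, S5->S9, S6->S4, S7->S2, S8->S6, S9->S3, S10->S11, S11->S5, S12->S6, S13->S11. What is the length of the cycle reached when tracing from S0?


Trace from S0 until a state repeats:
  S0 -> S11 -> S5 -> S9 -> S3 -> S12 -> S6 -> S4 -> S13 -> S11
S11 first seen at step 1, revisited at step 9.
Cycle length = 9 - 1 = 8

8


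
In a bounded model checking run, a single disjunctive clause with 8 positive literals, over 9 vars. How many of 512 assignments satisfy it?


Step 1: Total=2^9=512
Step 2: Unsat when all 8 false: 2^1=2
Step 3: Sat=512-2=510

510


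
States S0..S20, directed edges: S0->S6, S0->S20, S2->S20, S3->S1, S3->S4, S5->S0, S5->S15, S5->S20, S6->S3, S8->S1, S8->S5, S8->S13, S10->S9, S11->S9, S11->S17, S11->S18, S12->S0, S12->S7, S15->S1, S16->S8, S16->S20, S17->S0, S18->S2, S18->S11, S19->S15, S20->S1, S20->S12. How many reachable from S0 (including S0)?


BFS from S0:
  layer 0: {S0}
  layer 1: {S6, S20}
  layer 2: {S1, S3, S12}
  layer 3: {S4, S7}
Reachable set: {S0, S1, S3, S4, S6, S7, S12, S20}
Count = 8

8


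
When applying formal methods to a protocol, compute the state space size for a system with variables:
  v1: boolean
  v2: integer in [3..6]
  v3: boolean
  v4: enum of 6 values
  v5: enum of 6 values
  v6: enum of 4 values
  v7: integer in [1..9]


State space = product of domain sizes of all variables.
Domain sizes:
  v1 (boolean): 2
  v2 (integer in [3..6]): 4
  v3 (boolean): 2
  v4 (enum of 6 values): 6
  v5 (enum of 6 values): 6
  v6 (enum of 4 values): 4
  v7 (integer in [1..9]): 9
Product = 2 * 4 * 2 * 6 * 6 * 4 * 9 = 20736

20736


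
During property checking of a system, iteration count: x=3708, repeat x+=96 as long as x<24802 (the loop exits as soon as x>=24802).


Step 1: x goes from 3708 toward 24802 by 96; the body runs while x<24802, so iterations = ceil((bound-start)/step)
Step 2: Distance=21094
Step 3: ceil(21094/96)=220

220


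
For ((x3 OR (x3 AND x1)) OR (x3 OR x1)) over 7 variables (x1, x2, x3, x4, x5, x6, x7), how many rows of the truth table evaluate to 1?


Formula: ((x3 OR (x3 AND x1)) OR (x3 OR x1)) over 7 vars (128 rows)
Evaluate each row (x1, x2, x3, x4, x5, x6, x7 as bits, MSB first):
  row 0 [0000000]: ((0 OR (0 AND 0)) OR (0 OR 0)) -> 0
  row 1 [0000001]: ((0 OR (0 AND 0)) OR (0 OR 0)) -> 0
  row 2 [0000010]: ((0 OR (0 AND 0)) OR (0 OR 0)) -> 0
  row 3 [0000011]: ((0 OR (0 AND 0)) OR (0 OR 0)) -> 0
  row 4 [0000100]: ((0 OR (0 AND 0)) OR (0 OR 0)) -> 0
  (every remaining row is evaluated the same way; all 128 results are listed next)
Full result column, 8 rows per line (x1,x2,x3,x4 fixed per line; x5,x6,x7 runs 000..111 left to right):
  rows 0-7 [x1,x2,x3,x4=0000]: 00000000  (ones: 0)
  rows 8-15 [x1,x2,x3,x4=0001]: 00000000  (ones: 0)
  rows 16-23 [x1,x2,x3,x4=0010]: 11111111  (ones: 8)
  rows 24-31 [x1,x2,x3,x4=0011]: 11111111  (ones: 8)
  rows 32-39 [x1,x2,x3,x4=0100]: 00000000  (ones: 0)
  rows 40-47 [x1,x2,x3,x4=0101]: 00000000  (ones: 0)
  rows 48-55 [x1,x2,x3,x4=0110]: 11111111  (ones: 8)
  rows 56-63 [x1,x2,x3,x4=0111]: 11111111  (ones: 8)
  rows 64-71 [x1,x2,x3,x4=1000]: 11111111  (ones: 8)
  rows 72-79 [x1,x2,x3,x4=1001]: 11111111  (ones: 8)
  rows 80-87 [x1,x2,x3,x4=1010]: 11111111  (ones: 8)
  rows 88-95 [x1,x2,x3,x4=1011]: 11111111  (ones: 8)
  rows 96-103 [x1,x2,x3,x4=1100]: 11111111  (ones: 8)
  rows 104-111 [x1,x2,x3,x4=1101]: 11111111  (ones: 8)
  rows 112-119 [x1,x2,x3,x4=1110]: 11111111  (ones: 8)
  rows 120-127 [x1,x2,x3,x4=1111]: 11111111  (ones: 8)
Count of 1-rows = 0+0+8+8+0+0+8+8+8+8+8+8+8+8+8+8 = 96

96


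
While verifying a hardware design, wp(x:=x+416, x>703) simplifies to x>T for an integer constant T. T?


Formula: wp(x:=E, P) = P[E/x] (substitute E for x in postcondition)
Step 1: Postcondition: x>703
Step 2: Substitute x+416 for x: x+416>703
Step 3: Solve for x: x > 703-416 = 287

287


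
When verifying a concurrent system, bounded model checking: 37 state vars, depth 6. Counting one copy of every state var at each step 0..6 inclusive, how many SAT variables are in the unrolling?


BMC unrolls to depth k, creating one copy of each state var for steps 0..k.
Step count = 6 + 1 = 7 (steps 0 through 6)
Vars per step = 37
Total = 37 * 7 = 259

259


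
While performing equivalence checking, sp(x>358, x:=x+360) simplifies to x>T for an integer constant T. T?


Formula: sp(P, x:=E) = exists old_x. (x = E[old_x/x]) AND P[old_x/x] (old_x is the value of x before the assignment; eliminate old_x by solving x = E[old_x/x] for old_x)
Step 1: Precondition P: x>358, i.e. old_x > 358
Step 2: Assignment gives x = old_x + 360, so old_x = x - 360
Step 3: Substitute into P: x - 360 > 358
Step 4: Simplify: x > 358+360 = 718

718


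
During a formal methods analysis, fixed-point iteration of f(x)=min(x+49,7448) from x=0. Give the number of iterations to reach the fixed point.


Step 1: x=0, cap=7448, increment=49
Step 2: x grows by 49 each step until capped at 7448; fixed point is x=7448
Step 3: iterations = ceil(7448/49) = 152

152


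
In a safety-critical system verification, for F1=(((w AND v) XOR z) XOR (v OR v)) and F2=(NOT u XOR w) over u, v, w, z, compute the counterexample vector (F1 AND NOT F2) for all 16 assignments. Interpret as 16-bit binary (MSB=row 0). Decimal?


F1 = (((w AND v) XOR z) XOR (v OR v))
F2 = (NOT u XOR w)
Counterexample to F1=>F2 is where F1=1 and F2=0.
Evaluate each row (bits = u,v,w,z, MSB first):
  row 0 [0000]: F1=0 F2=1 -> F1&~F2 -> 0
  row 1 [0001]: F1=1 F2=1 -> F1&~F2 -> 0
  row 2 [0010]: F1=0 F2=0 -> F1&~F2 -> 0
  row 3 [0011]: F1=1 F2=0 -> F1&~F2 -> 1
  row 4 [0100]: F1=1 F2=1 -> F1&~F2 -> 0
  row 5 [0101]: F1=0 F2=1 -> F1&~F2 -> 0
  row 6 [0110]: F1=0 F2=0 -> F1&~F2 -> 0
  row 7 [0111]: F1=1 F2=0 -> F1&~F2 -> 1
  row 8 [1000]: F1=0 F2=0 -> F1&~F2 -> 0
  row 9 [1001]: F1=1 F2=0 -> F1&~F2 -> 1
  row 10 [1010]: F1=0 F2=1 -> F1&~F2 -> 0
  row 11 [1011]: F1=1 F2=1 -> F1&~F2 -> 0
  row 12 [1100]: F1=1 F2=0 -> F1&~F2 -> 1
  row 13 [1101]: F1=0 F2=0 -> F1&~F2 -> 0
  row 14 [1110]: F1=0 F2=1 -> F1&~F2 -> 0
  row 15 [1111]: F1=1 F2=1 -> F1&~F2 -> 0
Full result column, 4 rows per line (u,v fixed per line; w,z runs 00..11 left to right):
  rows 0-3 [u,v=00]: 0001  = hex 1
  rows 4-7 [u,v=01]: 0001  = hex 1
  rows 8-11 [u,v=10]: 0100  = hex 4
  rows 12-15 [u,v=11]: 1000  = hex 8
Counterexample vector (row 0 .. row 15) = 0001000101001000
Output column grouped in 4s = 0001 0001 0100 1000 = 0x1148
Convert to decimal digit by digit (value = value*16 + digit):
  1 -> 1
  1*16 + 1 = 17
  17*16 + 4 = 276
  276*16 + 8 = 4424
Decimal = 4424

4424


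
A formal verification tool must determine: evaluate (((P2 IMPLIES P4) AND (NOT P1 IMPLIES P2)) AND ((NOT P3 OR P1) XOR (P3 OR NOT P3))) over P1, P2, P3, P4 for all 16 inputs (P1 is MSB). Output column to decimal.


Formula: (((P2 IMPLIES P4) AND (NOT P1 IMPLIES P2)) AND ((NOT P3 OR P1) XOR (P3 OR NOT P3))) over P1, P2, P3, P4 (16 rows)
Evaluate each row (bits = P1,P2,P3,P4, MSB first):
  row 0 [0000]: (((0 IMPLIES 0) AND (NOT 0 IMPLIES 0)) AND ((NOT 0 OR 0) XOR (0 OR NOT 0))) -> 0
  row 1 [0001]: (((0 IMPLIES 1) AND (NOT 0 IMPLIES 0)) AND ((NOT 0 OR 0) XOR (0 OR NOT 0))) -> 0
  row 2 [0010]: (((0 IMPLIES 0) AND (NOT 0 IMPLIES 0)) AND ((NOT 1 OR 0) XOR (1 OR NOT 1))) -> 0
  row 3 [0011]: (((0 IMPLIES 1) AND (NOT 0 IMPLIES 0)) AND ((NOT 1 OR 0) XOR (1 OR NOT 1))) -> 0
  row 4 [0100]: (((1 IMPLIES 0) AND (NOT 0 IMPLIES 1)) AND ((NOT 0 OR 0) XOR (0 OR NOT 0))) -> 0
  row 5 [0101]: (((1 IMPLIES 1) AND (NOT 0 IMPLIES 1)) AND ((NOT 0 OR 0) XOR (0 OR NOT 0))) -> 0
  row 6 [0110]: (((1 IMPLIES 0) AND (NOT 0 IMPLIES 1)) AND ((NOT 1 OR 0) XOR (1 OR NOT 1))) -> 0
  row 7 [0111]: (((1 IMPLIES 1) AND (NOT 0 IMPLIES 1)) AND ((NOT 1 OR 0) XOR (1 OR NOT 1))) -> 1
  row 8 [1000]: (((0 IMPLIES 0) AND (NOT 1 IMPLIES 0)) AND ((NOT 0 OR 1) XOR (0 OR NOT 0))) -> 0
  row 9 [1001]: (((0 IMPLIES 1) AND (NOT 1 IMPLIES 0)) AND ((NOT 0 OR 1) XOR (0 OR NOT 0))) -> 0
  row 10 [1010]: (((0 IMPLIES 0) AND (NOT 1 IMPLIES 0)) AND ((NOT 1 OR 1) XOR (1 OR NOT 1))) -> 0
  row 11 [1011]: (((0 IMPLIES 1) AND (NOT 1 IMPLIES 0)) AND ((NOT 1 OR 1) XOR (1 OR NOT 1))) -> 0
  row 12 [1100]: (((1 IMPLIES 0) AND (NOT 1 IMPLIES 1)) AND ((NOT 0 OR 1) XOR (0 OR NOT 0))) -> 0
  row 13 [1101]: (((1 IMPLIES 1) AND (NOT 1 IMPLIES 1)) AND ((NOT 0 OR 1) XOR (0 OR NOT 0))) -> 0
  row 14 [1110]: (((1 IMPLIES 0) AND (NOT 1 IMPLIES 1)) AND ((NOT 1 OR 1) XOR (1 OR NOT 1))) -> 0
  row 15 [1111]: (((1 IMPLIES 1) AND (NOT 1 IMPLIES 1)) AND ((NOT 1 OR 1) XOR (1 OR NOT 1))) -> 0
Full result column, 4 rows per line (P1,P2 fixed per line; P3,P4 runs 00..11 left to right):
  rows 0-3 [P1,P2=00]: 0000  = hex 0
  rows 4-7 [P1,P2=01]: 0001  = hex 1
  rows 8-11 [P1,P2=10]: 0000  = hex 0
  rows 12-15 [P1,P2=11]: 0000  = hex 0
Output column (row 0 .. row 15) = 0000000100000000
Output column grouped in 4s = 0000 0001 0000 0000 = 0x0100
Convert to decimal digit by digit (value = value*16 + digit):
  0 -> 0
  0*16 + 1 = 1
  1*16 + 0 = 16
  16*16 + 0 = 256
Decimal = 256

256


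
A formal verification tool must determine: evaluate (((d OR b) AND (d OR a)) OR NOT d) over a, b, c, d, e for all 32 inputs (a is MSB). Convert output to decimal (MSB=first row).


Formula: (((d OR b) AND (d OR a)) OR NOT d) over a, b, c, d, e (32 rows)
Evaluate each row (bits = a,b,c,d,e, MSB first):
  row 0 [00000]: (((0 OR 0) AND (0 OR 0)) OR NOT 0) -> 1
  row 1 [00001]: (((0 OR 0) AND (0 OR 0)) OR NOT 0) -> 1
  row 2 [00010]: (((1 OR 0) AND (1 OR 0)) OR NOT 1) -> 1
  row 3 [00011]: (((1 OR 0) AND (1 OR 0)) OR NOT 1) -> 1
  row 4 [00100]: (((0 OR 0) AND (0 OR 0)) OR NOT 0) -> 1
  row 5 [00101]: (((0 OR 0) AND (0 OR 0)) OR NOT 0) -> 1
  row 6 [00110]: (((1 OR 0) AND (1 OR 0)) OR NOT 1) -> 1
  row 7 [00111]: (((1 OR 0) AND (1 OR 0)) OR NOT 1) -> 1
  row 8 [01000]: (((0 OR 1) AND (0 OR 0)) OR NOT 0) -> 1
  row 9 [01001]: (((0 OR 1) AND (0 OR 0)) OR NOT 0) -> 1
  row 10 [01010]: (((1 OR 1) AND (1 OR 0)) OR NOT 1) -> 1
  row 11 [01011]: (((1 OR 1) AND (1 OR 0)) OR NOT 1) -> 1
  row 12 [01100]: (((0 OR 1) AND (0 OR 0)) OR NOT 0) -> 1
  row 13 [01101]: (((0 OR 1) AND (0 OR 0)) OR NOT 0) -> 1
  row 14 [01110]: (((1 OR 1) AND (1 OR 0)) OR NOT 1) -> 1
  row 15 [01111]: (((1 OR 1) AND (1 OR 0)) OR NOT 1) -> 1
  row 16 [10000]: (((0 OR 0) AND (0 OR 1)) OR NOT 0) -> 1
  row 17 [10001]: (((0 OR 0) AND (0 OR 1)) OR NOT 0) -> 1
  row 18 [10010]: (((1 OR 0) AND (1 OR 1)) OR NOT 1) -> 1
  row 19 [10011]: (((1 OR 0) AND (1 OR 1)) OR NOT 1) -> 1
  row 20 [10100]: (((0 OR 0) AND (0 OR 1)) OR NOT 0) -> 1
  row 21 [10101]: (((0 OR 0) AND (0 OR 1)) OR NOT 0) -> 1
  row 22 [10110]: (((1 OR 0) AND (1 OR 1)) OR NOT 1) -> 1
  row 23 [10111]: (((1 OR 0) AND (1 OR 1)) OR NOT 1) -> 1
  row 24 [11000]: (((0 OR 1) AND (0 OR 1)) OR NOT 0) -> 1
  row 25 [11001]: (((0 OR 1) AND (0 OR 1)) OR NOT 0) -> 1
  row 26 [11010]: (((1 OR 1) AND (1 OR 1)) OR NOT 1) -> 1
  row 27 [11011]: (((1 OR 1) AND (1 OR 1)) OR NOT 1) -> 1
  row 28 [11100]: (((0 OR 1) AND (0 OR 1)) OR NOT 0) -> 1
  row 29 [11101]: (((0 OR 1) AND (0 OR 1)) OR NOT 0) -> 1
  row 30 [11110]: (((1 OR 1) AND (1 OR 1)) OR NOT 1) -> 1
  row 31 [11111]: (((1 OR 1) AND (1 OR 1)) OR NOT 1) -> 1
Full result column, 4 rows per line (a,b,c fixed per line; d,e runs 00..11 left to right):
  rows 0-3 [a,b,c=000]: 1111  = hex F
  rows 4-7 [a,b,c=001]: 1111  = hex F
  rows 8-11 [a,b,c=010]: 1111  = hex F
  rows 12-15 [a,b,c=011]: 1111  = hex F
  rows 16-19 [a,b,c=100]: 1111  = hex F
  rows 20-23 [a,b,c=101]: 1111  = hex F
  rows 24-27 [a,b,c=110]: 1111  = hex F
  rows 28-31 [a,b,c=111]: 1111  = hex F
Output column (row 0 .. row 31) = 11111111111111111111111111111111
Output column grouped in 4s = 1111 1111 1111 1111 1111 1111 1111 1111 = 0xFFFFFFFF
Convert to decimal digit by digit (value = value*16 + digit):
  F -> 15
  15*16 + 15 (F) = 255
  255*16 + 15 (F) = 4095
  4095*16 + 15 (F) = 65535
  65535*16 + 15 (F) = 1048575
  1048575*16 + 15 (F) = 16777215
  16777215*16 + 15 (F) = 268435455
  268435455*16 + 15 (F) = 4294967295
Decimal = 4294967295

4294967295


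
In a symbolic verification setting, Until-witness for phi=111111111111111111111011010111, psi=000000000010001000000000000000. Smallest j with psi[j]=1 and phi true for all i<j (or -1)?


(phi U psi) at 0: need smallest j with psi[j]=1 and phi[i]=1 for all i in [0,j).
Scan from step 0:
  step 0: phi=1, psi=0 -> continue
  step 1: phi=1, psi=0 -> continue
  step 2: phi=1, psi=0 -> continue
  step 3: phi=1, psi=0 -> continue
  step 10: psi=1 and phi held for [0,10) -> witness found
Witness step = 10

10


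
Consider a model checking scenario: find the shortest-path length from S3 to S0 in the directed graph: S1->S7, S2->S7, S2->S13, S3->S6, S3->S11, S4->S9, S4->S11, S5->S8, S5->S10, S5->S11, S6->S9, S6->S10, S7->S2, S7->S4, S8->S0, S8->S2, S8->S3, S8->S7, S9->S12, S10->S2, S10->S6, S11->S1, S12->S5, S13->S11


BFS layer-by-layer from S3:
  dist 0: {S3}
  dist 1: {S6, S11}
  dist 2: {S1, S9, S10}
  dist 3: {S2, S7, S12}
  dist 4: {S4, S5, S13}
  dist 5: {S8}
  dist 6: {S0}
  -> S0 reached at distance 6
Shortest path length = 6

6


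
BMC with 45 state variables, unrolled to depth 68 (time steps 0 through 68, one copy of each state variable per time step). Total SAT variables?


BMC unrolls to depth k, creating one copy of each state var for steps 0..k.
Step count = 68 + 1 = 69 (steps 0 through 68)
Vars per step = 45
Total = 45 * 69 = 3105

3105


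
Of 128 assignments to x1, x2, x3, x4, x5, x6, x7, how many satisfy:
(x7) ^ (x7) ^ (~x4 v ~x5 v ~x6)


CNF with 3 clauses over 7 vars (128 assignments).
An assignment satisfies CNF iff every clause has >=1 true literal.
Check each row (bits = x1,x2,x3,x4,x5,x6,x7; clause T/F shown):
  row 0 [0000000]: clauses=FFT -> 0
  row 1 [0000001]: clauses=TTT -> 1
  row 2 [0000010]: clauses=FFT -> 0
  row 3 [0000011]: clauses=TTT -> 1
  row 4 [0000100]: clauses=FFT -> 0
  (every remaining row is evaluated the same way; all 128 results are listed next)
Full result column, 8 rows per line (x1,x2,x3,x4 fixed per line; x5,x6,x7 runs 000..111 left to right):
  rows 0-7 [x1,x2,x3,x4=0000]: 01010101  (ones: 4)
  rows 8-15 [x1,x2,x3,x4=0001]: 01010100  (ones: 3)
  rows 16-23 [x1,x2,x3,x4=0010]: 01010101  (ones: 4)
  rows 24-31 [x1,x2,x3,x4=0011]: 01010100  (ones: 3)
  rows 32-39 [x1,x2,x3,x4=0100]: 01010101  (ones: 4)
  rows 40-47 [x1,x2,x3,x4=0101]: 01010100  (ones: 3)
  rows 48-55 [x1,x2,x3,x4=0110]: 01010101  (ones: 4)
  rows 56-63 [x1,x2,x3,x4=0111]: 01010100  (ones: 3)
  rows 64-71 [x1,x2,x3,x4=1000]: 01010101  (ones: 4)
  rows 72-79 [x1,x2,x3,x4=1001]: 01010100  (ones: 3)
  rows 80-87 [x1,x2,x3,x4=1010]: 01010101  (ones: 4)
  rows 88-95 [x1,x2,x3,x4=1011]: 01010100  (ones: 3)
  rows 96-103 [x1,x2,x3,x4=1100]: 01010101  (ones: 4)
  rows 104-111 [x1,x2,x3,x4=1101]: 01010100  (ones: 3)
  rows 112-119 [x1,x2,x3,x4=1110]: 01010101  (ones: 4)
  rows 120-127 [x1,x2,x3,x4=1111]: 01010100  (ones: 3)
Satisfying assignments = 4+3+4+3+4+3+4+3+4+3+4+3+4+3+4+3 = 56

56


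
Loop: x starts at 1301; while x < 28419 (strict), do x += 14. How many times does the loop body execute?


Step 1: x goes from 1301 toward 28419 by 14; the body runs while x<28419, so iterations = ceil((bound-start)/step)
Step 2: Distance=27118
Step 3: ceil(27118/14)=1937

1937


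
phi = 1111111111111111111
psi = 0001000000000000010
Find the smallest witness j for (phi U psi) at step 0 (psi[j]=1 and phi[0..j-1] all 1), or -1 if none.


(phi U psi) at 0: need smallest j with psi[j]=1 and phi[i]=1 for all i in [0,j).
Scan from step 0:
  step 0: phi=1, psi=0 -> continue
  step 1: phi=1, psi=0 -> continue
  step 2: phi=1, psi=0 -> continue
  step 3: psi=1 and phi held for [0,3) -> witness found
Witness step = 3

3


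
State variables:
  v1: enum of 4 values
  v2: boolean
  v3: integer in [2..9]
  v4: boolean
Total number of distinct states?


State space = product of domain sizes of all variables.
Domain sizes:
  v1 (enum of 4 values): 4
  v2 (boolean): 2
  v3 (integer in [2..9]): 8
  v4 (boolean): 2
Product = 4 * 2 * 8 * 2 = 128

128


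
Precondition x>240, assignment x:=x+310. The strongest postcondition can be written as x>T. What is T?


Formula: sp(P, x:=E) = exists old_x. (x = E[old_x/x]) AND P[old_x/x] (old_x is the value of x before the assignment; eliminate old_x by solving x = E[old_x/x] for old_x)
Step 1: Precondition P: x>240, i.e. old_x > 240
Step 2: Assignment gives x = old_x + 310, so old_x = x - 310
Step 3: Substitute into P: x - 310 > 240
Step 4: Simplify: x > 240+310 = 550

550


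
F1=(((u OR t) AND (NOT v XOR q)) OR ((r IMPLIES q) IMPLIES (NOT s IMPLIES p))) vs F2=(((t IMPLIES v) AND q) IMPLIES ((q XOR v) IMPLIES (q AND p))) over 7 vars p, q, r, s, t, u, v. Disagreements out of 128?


F1 = (((u OR t) AND (NOT v XOR q)) OR ((r IMPLIES q) IMPLIES (NOT s IMPLIES p)))
F2 = (((t IMPLIES v) AND q) IMPLIES ((q XOR v) IMPLIES (q AND p)))
Evaluate both on each of 128 rows (bits = p,q,r,s,t,u,v):
  row 0 [0000000]: F1=0 F2=1 (differ) -> 1
  row 1 [0000001]: F1=0 F2=1 (differ) -> 1
  row 2 [0000010]: F1=1 F2=1 -> 0
  row 3 [0000011]: F1=0 F2=1 (differ) -> 1
  row 4 [0000100]: F1=1 F2=1 -> 0
  (every remaining row is evaluated the same way; all 128 results are listed next)
Full result column, 8 rows per line (p,q,r,s fixed per line; t,u,v runs 000..111 left to right):
  rows 0-7 [p,q,r,s=0000]: 11010101  (ones: 5)
  rows 8-15 [p,q,r,s=0001]: 00000000  (ones: 0)
  rows 16-23 [p,q,r,s=0010]: 00000000  (ones: 0)
  rows 24-31 [p,q,r,s=0011]: 00000000  (ones: 0)
  rows 32-39 [p,q,r,s=0100]: 01001010  (ones: 3)
  rows 40-47 [p,q,r,s=0101]: 10100000  (ones: 2)
  rows 48-55 [p,q,r,s=0110]: 01001010  (ones: 3)
  rows 56-63 [p,q,r,s=0111]: 10100000  (ones: 2)
  rows 64-71 [p,q,r,s=1000]: 00000000  (ones: 0)
  rows 72-79 [p,q,r,s=1001]: 00000000  (ones: 0)
  rows 80-87 [p,q,r,s=1010]: 00000000  (ones: 0)
  rows 88-95 [p,q,r,s=1011]: 00000000  (ones: 0)
  rows 96-103 [p,q,r,s=1100]: 00000000  (ones: 0)
  rows 104-111 [p,q,r,s=1101]: 00000000  (ones: 0)
  rows 112-119 [p,q,r,s=1110]: 00000000  (ones: 0)
  rows 120-127 [p,q,r,s=1111]: 00000000  (ones: 0)
Disagreements = 5+0+0+0+3+2+3+2+0+0+0+0+0+0+0+0 = 15

15


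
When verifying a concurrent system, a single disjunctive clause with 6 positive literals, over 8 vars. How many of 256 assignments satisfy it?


Step 1: Total=2^8=256
Step 2: Unsat when all 6 false: 2^2=4
Step 3: Sat=256-4=252

252


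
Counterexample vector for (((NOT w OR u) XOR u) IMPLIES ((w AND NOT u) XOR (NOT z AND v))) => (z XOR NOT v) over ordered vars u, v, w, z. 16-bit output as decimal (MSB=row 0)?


F1 = (((NOT w OR u) XOR u) IMPLIES ((w AND NOT u) XOR (NOT z AND v)))
F2 = (z XOR NOT v)
Counterexample to F1=>F2 is where F1=1 and F2=0.
Evaluate each row (bits = u,v,w,z, MSB first):
  row 0 [0000]: F1=0 F2=1 -> F1&~F2 -> 0
  row 1 [0001]: F1=0 F2=0 -> F1&~F2 -> 0
  row 2 [0010]: F1=1 F2=1 -> F1&~F2 -> 0
  row 3 [0011]: F1=1 F2=0 -> F1&~F2 -> 1
  row 4 [0100]: F1=1 F2=0 -> F1&~F2 -> 1
  row 5 [0101]: F1=0 F2=1 -> F1&~F2 -> 0
  row 6 [0110]: F1=1 F2=0 -> F1&~F2 -> 1
  row 7 [0111]: F1=1 F2=1 -> F1&~F2 -> 0
  row 8 [1000]: F1=1 F2=1 -> F1&~F2 -> 0
  row 9 [1001]: F1=1 F2=0 -> F1&~F2 -> 1
  row 10 [1010]: F1=1 F2=1 -> F1&~F2 -> 0
  row 11 [1011]: F1=1 F2=0 -> F1&~F2 -> 1
  row 12 [1100]: F1=1 F2=0 -> F1&~F2 -> 1
  row 13 [1101]: F1=1 F2=1 -> F1&~F2 -> 0
  row 14 [1110]: F1=1 F2=0 -> F1&~F2 -> 1
  row 15 [1111]: F1=1 F2=1 -> F1&~F2 -> 0
Full result column, 4 rows per line (u,v fixed per line; w,z runs 00..11 left to right):
  rows 0-3 [u,v=00]: 0001  = hex 1
  rows 4-7 [u,v=01]: 1010  = hex A
  rows 8-11 [u,v=10]: 0101  = hex 5
  rows 12-15 [u,v=11]: 1010  = hex A
Counterexample vector (row 0 .. row 15) = 0001101001011010
Output column grouped in 4s = 0001 1010 0101 1010 = 0x1A5A
Convert to decimal digit by digit (value = value*16 + digit):
  1 -> 1
  1*16 + 10 (A) = 26
  26*16 + 5 = 421
  421*16 + 10 (A) = 6746
Decimal = 6746

6746
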